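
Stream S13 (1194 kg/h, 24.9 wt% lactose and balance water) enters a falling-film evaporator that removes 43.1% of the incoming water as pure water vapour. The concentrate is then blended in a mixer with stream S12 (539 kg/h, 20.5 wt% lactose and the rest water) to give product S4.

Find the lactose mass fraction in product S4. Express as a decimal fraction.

0.3029

Vapour removed = 0.431×0.751×1194 = 386.48 kg/h; concentrate = 807.52 kg/h.
lactose reaching the mixer = 297.31 (from concentrate) + 539×0.205 = 407.8 kg/h.
Product flow = 807.52 + 539 = 1346.5 kg/h; lactose fraction = 0.3029.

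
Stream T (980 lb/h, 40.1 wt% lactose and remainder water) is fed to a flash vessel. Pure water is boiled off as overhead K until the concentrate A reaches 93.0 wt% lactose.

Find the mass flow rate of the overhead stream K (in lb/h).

lactose is conserved: 980×0.401 = 392.98 lb/h all reports to the concentrate.
Concentrate = 392.98/(target fraction) = 422.56 lb/h.
Overhead = 980 − 422.56 = 557.44 lb/h.

557.4 lb/h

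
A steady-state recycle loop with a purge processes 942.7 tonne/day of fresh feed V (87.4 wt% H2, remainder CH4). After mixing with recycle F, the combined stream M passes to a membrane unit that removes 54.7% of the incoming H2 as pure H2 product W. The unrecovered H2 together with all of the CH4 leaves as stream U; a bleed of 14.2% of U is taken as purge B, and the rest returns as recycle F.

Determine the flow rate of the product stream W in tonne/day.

737.2 tonne/day

H2 in M: m_A = 942.7×0.874 + (1−0.142)·(1−0.547)·m_A, so m_A = 823.92/0.6113 = 1347.8 tonne/day.
Product W = 0.547×1347.8 = 737.22 tonne/day.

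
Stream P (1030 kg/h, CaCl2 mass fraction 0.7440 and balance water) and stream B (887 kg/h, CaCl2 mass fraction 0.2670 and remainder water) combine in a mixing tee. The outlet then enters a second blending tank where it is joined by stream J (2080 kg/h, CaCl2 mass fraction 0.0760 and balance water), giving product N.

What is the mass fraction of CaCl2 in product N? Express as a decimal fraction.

Overall, product flow = 3997 kg/h.
CaCl2 in = 1030×0.744 + 887×0.267 + 2080×0.076 = 1161.2 kg/h.
CaCl2 fraction in N = 0.2905.

0.2905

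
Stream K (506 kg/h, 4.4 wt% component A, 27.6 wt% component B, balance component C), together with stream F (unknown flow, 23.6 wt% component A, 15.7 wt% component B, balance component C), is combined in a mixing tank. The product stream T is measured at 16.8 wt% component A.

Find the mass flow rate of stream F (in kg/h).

922.7 kg/h

Let F be the unknown flow. Total out = 506 + F.
component A balance: 22.264 + 0.236·F = 0.168·(506 + F)
(0.236 − 0.168)·F = 0.168×506 − 22.264 = 62.744
F = 62.744 / 0.068 = 922.71 kg/h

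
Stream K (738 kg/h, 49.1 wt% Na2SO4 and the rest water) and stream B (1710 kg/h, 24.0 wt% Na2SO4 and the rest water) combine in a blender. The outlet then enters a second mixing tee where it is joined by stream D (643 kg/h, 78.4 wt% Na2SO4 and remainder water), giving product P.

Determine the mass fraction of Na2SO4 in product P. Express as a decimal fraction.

0.4131

Overall, product flow = 3091 kg/h.
Na2SO4 in = 738×0.491 + 1710×0.240 + 643×0.784 = 1276.9 kg/h.
Na2SO4 fraction in P = 0.4131.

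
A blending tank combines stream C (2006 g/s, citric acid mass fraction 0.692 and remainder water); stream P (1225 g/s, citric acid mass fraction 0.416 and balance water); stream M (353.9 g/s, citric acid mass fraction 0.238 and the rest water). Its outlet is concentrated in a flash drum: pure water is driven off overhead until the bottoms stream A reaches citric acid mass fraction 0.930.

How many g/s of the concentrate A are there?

citric acid entering = 2006×0.692 + 1225×0.416 + 353.9×0.238 = 1982 g/s.
All citric acid reports to A, so A = 1982/0.930 = 2131.2 g/s.

2131 g/s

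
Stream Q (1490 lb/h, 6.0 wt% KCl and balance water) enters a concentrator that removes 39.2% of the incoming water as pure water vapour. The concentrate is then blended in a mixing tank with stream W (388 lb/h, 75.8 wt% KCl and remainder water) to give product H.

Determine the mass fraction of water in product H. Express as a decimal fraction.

0.7114

Vapour removed = 0.392×0.940×1490 = 549.04 lb/h; concentrate = 940.96 lb/h.
water reaching the mixer = 851.56 (from concentrate) + 388×0.242 = 945.46 lb/h.
Product flow = 940.96 + 388 = 1329 lb/h; water fraction = 0.7114.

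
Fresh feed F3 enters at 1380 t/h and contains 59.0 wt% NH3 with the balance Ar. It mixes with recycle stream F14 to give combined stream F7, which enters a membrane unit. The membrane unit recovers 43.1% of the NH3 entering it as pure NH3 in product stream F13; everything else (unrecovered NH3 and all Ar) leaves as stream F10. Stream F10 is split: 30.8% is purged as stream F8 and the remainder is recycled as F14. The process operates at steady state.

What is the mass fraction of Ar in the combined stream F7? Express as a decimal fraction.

0.578

Ar enters only via F3 and leaves only via the purge: 1380×0.410 = 0.308×(Ar in F10), and the membrane unit passes all Ar, so Ar in F7 = Ar in F10 = 1837 t/h.
NH3 in F7: m_A = 1380×0.590 + (1−0.308)·(1−0.431)·m_A, so m_A = 814.2/0.6063 = 1343 t/h.
F7 = 1343 + 1837 = 3180 t/h.
Ar fraction in F7 = 1837/3180 = 0.578.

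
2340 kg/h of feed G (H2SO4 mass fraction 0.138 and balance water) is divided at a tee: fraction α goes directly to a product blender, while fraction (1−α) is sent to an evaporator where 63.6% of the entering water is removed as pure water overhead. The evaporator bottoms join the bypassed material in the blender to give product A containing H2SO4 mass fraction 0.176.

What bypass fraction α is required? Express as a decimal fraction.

All 2340×0.138 = 322.92 kg/h of H2SO4 reaches A, so A = 322.92/0.176 = 1834.8 kg/h and vapour = 505.23 kg/h.
The evaporator receives (1−α)·2340 of feed at 0.862 water and removes 0.636 of that water:
0.636×0.862×(1−α)×2340 = 505.23
(1−α) = 505.23/1282.9 = 0.3938;  α = 0.6062.

0.606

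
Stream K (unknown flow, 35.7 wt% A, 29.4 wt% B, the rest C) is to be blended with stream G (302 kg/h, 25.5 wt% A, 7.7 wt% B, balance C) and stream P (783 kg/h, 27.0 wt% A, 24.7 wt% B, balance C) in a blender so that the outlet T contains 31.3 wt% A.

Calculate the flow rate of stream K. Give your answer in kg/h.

1163 kg/h

Let K be the unknown flow. Total out = 1085 + K.
A balance: 288.42 + 0.357·K = 0.313·(1085 + K)
(0.357 − 0.313)·K = 0.313×1085 − 288.42 = 51.185
K = 51.185 / 0.044 = 1163.3 kg/h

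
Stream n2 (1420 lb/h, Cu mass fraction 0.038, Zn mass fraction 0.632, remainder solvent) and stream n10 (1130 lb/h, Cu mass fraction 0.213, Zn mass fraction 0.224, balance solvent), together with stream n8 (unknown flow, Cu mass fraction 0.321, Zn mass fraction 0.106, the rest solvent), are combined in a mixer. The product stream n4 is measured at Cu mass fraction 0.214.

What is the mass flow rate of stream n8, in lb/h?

Let n8 be the unknown flow. Total out = 2550 + n8.
Cu balance: 294.65 + 0.321·n8 = 0.214·(2550 + n8)
(0.321 − 0.214)·n8 = 0.214×2550 − 294.65 = 251.05
n8 = 251.05 / 0.107 = 2346.3 lb/h

2346 lb/h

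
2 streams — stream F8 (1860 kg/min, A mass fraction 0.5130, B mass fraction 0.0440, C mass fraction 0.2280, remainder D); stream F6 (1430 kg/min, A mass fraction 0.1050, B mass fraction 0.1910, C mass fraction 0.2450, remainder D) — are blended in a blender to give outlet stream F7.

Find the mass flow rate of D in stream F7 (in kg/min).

1056 kg/min

D out = D in = 1860×0.215 + 1430×0.459 = 1056.3 kg/min.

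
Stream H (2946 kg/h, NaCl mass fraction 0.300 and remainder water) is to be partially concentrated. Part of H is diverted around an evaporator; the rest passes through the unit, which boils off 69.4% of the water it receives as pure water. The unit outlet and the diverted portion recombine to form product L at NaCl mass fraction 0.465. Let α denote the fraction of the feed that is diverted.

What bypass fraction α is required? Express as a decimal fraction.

All 2946×0.300 = 883.8 kg/h of NaCl reaches L, so L = 883.8/0.465 = 1900.6 kg/h and vapour = 1045.4 kg/h.
The evaporator receives (1−α)·2946 of feed at 0.700 water and removes 0.694 of that water:
0.694×0.700×(1−α)×2946 = 1045.4
(1−α) = 1045.4/1431.2 = 0.7304;  α = 0.2696.

0.270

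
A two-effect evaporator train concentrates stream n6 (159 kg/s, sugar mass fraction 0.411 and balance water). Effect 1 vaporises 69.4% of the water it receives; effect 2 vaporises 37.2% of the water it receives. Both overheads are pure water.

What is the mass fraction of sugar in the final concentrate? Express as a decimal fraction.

water in feed = 159×0.589 = 93.651 kg/s.
After stage 1: water left = (1−0.694)×93.651 = 28.657; stream total = 94.006 kg/s.
After stage 2: water left = (1−0.372)×28.657 = 17.997; final concentrate = 83.346 kg/s.
sugar fraction = 65.349/83.346 = 0.784.

0.784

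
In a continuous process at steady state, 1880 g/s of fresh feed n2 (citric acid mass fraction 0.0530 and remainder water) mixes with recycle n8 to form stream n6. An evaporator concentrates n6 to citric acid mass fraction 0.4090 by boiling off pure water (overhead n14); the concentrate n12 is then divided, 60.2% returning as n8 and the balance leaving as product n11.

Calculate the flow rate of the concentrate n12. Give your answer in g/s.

612.1 g/s

Overall citric acid balance (none leaves overhead): citric acid in fresh feed = citric acid in product, i.e. 1880×0.053 = (1−0.602)·n12·0.409.
n12 = 99.64/(0.409×0.398) = 612.11 g/s.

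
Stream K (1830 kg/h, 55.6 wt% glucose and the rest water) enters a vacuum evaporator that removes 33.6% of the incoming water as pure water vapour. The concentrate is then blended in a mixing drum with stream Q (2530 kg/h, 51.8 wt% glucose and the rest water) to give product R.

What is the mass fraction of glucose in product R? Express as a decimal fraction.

Vapour removed = 0.336×0.444×1830 = 273.01 kg/h; concentrate = 1557 kg/h.
glucose reaching the mixer = 1017.5 (from concentrate) + 2530×0.518 = 2328 kg/h.
Product flow = 1557 + 2530 = 4087 kg/h; glucose fraction = 0.570.

0.570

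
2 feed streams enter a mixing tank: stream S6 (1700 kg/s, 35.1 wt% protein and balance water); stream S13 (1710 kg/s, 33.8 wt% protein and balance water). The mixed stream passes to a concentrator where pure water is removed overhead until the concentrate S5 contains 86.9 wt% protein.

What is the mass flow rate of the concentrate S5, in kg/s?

protein entering = 1700×0.351 + 1710×0.338 = 1174.7 kg/s.
All protein reports to S5, so S5 = 1174.7/0.869 = 1351.8 kg/s.

1352 kg/s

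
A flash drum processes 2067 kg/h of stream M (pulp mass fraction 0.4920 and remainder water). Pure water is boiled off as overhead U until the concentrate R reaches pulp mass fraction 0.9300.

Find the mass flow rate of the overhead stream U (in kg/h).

973.5 kg/h

pulp is conserved: 2067×0.492 = 1017 kg/h all reports to the concentrate.
Concentrate = 1017/(target fraction) = 1093.5 kg/h.
Overhead = 2067 − 1093.5 = 973.49 kg/h.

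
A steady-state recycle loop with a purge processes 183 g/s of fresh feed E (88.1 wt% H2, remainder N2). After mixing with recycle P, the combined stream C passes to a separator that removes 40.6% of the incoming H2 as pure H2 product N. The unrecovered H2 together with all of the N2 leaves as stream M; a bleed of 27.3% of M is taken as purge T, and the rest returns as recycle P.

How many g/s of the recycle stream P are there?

180.5 g/s

N2 enters only via E and leaves only via the purge: 183×0.119 = 0.273×(N2 in M), and the separator passes all N2, so N2 in C = N2 in M = 79.769 g/s.
H2 in C: m_A = 183×0.881 + (1−0.273)·(1−0.406)·m_A, so m_A = 161.22/0.5682 = 283.76 g/s.
M = (1−0.406)×283.76 + 79.769 = 248.32 g/s.
Recycle P = (1−0.273)×248.32 = 180.53 g/s.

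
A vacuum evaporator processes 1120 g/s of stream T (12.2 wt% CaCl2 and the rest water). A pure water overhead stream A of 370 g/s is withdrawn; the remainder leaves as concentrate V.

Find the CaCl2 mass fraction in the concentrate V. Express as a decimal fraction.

0.1822

CaCl2 is not removed: 1120×0.122 = 136.64 g/s of CaCl2 enters V.
Concentrate = 1120 − 370 = 750 g/s.
Mass fraction = 136.64/750 = 0.1822.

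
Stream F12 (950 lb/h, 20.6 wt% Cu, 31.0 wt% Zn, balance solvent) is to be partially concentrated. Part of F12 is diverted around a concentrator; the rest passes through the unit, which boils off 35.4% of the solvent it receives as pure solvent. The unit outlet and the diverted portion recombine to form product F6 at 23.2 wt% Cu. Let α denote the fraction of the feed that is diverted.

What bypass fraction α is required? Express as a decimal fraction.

0.346

All 950×0.206 = 195.7 lb/h of Cu reaches F6, so F6 = 195.7/0.232 = 843.53 lb/h and vapour = 106.47 lb/h.
The evaporator receives (1−α)·950 of feed at 0.484 solvent and removes 0.354 of that solvent:
0.354×0.484×(1−α)×950 = 106.47
(1−α) = 106.47/162.77 = 0.6541;  α = 0.3459.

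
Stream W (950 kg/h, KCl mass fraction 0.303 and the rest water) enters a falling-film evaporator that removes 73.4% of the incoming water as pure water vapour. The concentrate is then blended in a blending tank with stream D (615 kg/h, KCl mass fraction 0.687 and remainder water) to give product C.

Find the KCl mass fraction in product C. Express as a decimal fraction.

0.658

Vapour removed = 0.734×0.697×950 = 486.02 kg/h; concentrate = 463.98 kg/h.
KCl reaching the mixer = 287.85 (from concentrate) + 615×0.687 = 710.36 kg/h.
Product flow = 463.98 + 615 = 1079 kg/h; KCl fraction = 0.658.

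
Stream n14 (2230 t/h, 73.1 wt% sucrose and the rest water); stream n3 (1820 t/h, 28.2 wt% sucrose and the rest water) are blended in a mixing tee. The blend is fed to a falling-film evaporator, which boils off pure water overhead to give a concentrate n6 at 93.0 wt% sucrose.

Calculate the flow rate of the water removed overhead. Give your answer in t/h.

sucrose entering = 2230×0.731 + 1820×0.282 = 2143.4 t/h.
All sucrose reports to n6, so n6 = 2143.4/0.930 = 2304.7 t/h.
Total feed = 4050 t/h; overhead = 4050 − 2304.7 = 1745.3 t/h.

1745 t/h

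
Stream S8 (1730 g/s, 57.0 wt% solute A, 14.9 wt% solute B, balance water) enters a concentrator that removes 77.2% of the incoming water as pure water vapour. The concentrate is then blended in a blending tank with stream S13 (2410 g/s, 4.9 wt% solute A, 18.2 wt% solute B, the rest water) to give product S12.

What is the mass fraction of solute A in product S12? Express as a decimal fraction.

Vapour removed = 0.772×0.281×1730 = 375.29 g/s; concentrate = 1354.7 g/s.
solute A reaching the mixer = 986.1 (from concentrate) + 2410×0.049 = 1104.2 g/s.
Product flow = 1354.7 + 2410 = 3764.7 g/s; solute A fraction = 0.293.

0.293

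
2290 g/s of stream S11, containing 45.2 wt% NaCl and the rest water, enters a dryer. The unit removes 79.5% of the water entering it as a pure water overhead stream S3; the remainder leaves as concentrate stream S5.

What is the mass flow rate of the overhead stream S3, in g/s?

water entering = 2290×0.548 = 1254.9 g/s; overhead removed = 0.795×1254.9 = 997.66 g/s.

997.7 g/s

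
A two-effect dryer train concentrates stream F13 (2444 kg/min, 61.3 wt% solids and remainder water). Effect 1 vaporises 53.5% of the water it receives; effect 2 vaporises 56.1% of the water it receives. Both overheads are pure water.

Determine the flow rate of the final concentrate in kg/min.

water in feed = 2444×0.387 = 945.83 kg/min.
After stage 1: water left = (1−0.535)×945.83 = 439.81; stream total = 1938 kg/min.
After stage 2: water left = (1−0.561)×439.81 = 193.08; final concentrate = 1691.2 kg/min.

1691 kg/min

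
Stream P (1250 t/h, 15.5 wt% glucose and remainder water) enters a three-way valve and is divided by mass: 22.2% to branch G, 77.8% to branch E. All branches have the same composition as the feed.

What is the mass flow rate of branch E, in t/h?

972.5 t/h

Branch E flow = 0.778×1250 = 972.5 t/h.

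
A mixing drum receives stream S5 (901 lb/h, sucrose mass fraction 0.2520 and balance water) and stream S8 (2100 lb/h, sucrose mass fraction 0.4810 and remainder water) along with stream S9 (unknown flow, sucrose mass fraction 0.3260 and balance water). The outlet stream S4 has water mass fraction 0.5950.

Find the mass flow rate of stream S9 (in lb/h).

275.3 lb/h

Let S9 be the unknown flow. Total out = 3001 + S9.
water balance: 1763.8 + 0.674·S9 = 0.595·(3001 + S9)
(0.674 − 0.595)·S9 = 0.595×3001 − 1763.8 = 21.747
S9 = 21.747 / 0.079 = 275.28 lb/h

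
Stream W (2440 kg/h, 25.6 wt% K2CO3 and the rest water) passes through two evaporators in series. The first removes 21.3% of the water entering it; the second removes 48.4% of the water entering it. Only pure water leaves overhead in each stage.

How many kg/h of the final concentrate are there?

1362 kg/h

water in feed = 2440×0.744 = 1815.4 kg/h.
After stage 1: water left = (1−0.213)×1815.4 = 1428.7; stream total = 2053.3 kg/h.
After stage 2: water left = (1−0.484)×1428.7 = 737.2; final concentrate = 1361.8 kg/h.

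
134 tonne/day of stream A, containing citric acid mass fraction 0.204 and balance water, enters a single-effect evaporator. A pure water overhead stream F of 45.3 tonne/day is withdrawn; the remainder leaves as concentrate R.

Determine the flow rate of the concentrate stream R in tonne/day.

Concentrate = 134 − 45.3 = 88.7 tonne/day.

88.7 tonne/day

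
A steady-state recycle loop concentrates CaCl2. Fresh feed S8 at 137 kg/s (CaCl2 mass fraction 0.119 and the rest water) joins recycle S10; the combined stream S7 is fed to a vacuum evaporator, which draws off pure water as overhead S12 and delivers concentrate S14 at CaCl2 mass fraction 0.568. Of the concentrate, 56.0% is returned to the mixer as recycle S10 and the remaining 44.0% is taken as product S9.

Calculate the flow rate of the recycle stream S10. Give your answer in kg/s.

36.53 kg/s

Overall CaCl2 balance (none leaves overhead): CaCl2 in fresh feed = CaCl2 in product, i.e. 137×0.119 = (1−0.560)·S14·0.568.
S14 = 16.303/(0.568×0.440) = 65.233 kg/s.
Recycle S10 = 0.560×65.233 = 36.53 kg/s.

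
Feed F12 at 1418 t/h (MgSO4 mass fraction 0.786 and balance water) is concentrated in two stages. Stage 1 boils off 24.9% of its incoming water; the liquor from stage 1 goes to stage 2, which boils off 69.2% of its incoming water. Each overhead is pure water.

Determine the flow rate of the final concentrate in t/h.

water in feed = 1418×0.214 = 303.45 t/h.
After stage 1: water left = (1−0.249)×303.45 = 227.89; stream total = 1342.4 t/h.
After stage 2: water left = (1−0.692)×227.89 = 70.191; final concentrate = 1184.7 t/h.

1185 t/h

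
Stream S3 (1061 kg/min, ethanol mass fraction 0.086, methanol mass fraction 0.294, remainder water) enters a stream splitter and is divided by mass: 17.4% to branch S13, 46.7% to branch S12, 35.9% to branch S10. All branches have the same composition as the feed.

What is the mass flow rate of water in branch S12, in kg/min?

307.2 kg/min

Branch S12 total = 0.467×1061 = 495.49 kg/min.
water in S12 = 0.620×495.49 = 307.2 kg/min.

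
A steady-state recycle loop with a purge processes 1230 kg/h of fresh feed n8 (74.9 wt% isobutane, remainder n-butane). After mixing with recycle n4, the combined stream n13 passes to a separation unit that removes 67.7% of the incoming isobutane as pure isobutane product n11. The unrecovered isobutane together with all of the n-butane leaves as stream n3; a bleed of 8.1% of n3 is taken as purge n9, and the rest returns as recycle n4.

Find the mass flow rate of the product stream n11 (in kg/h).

isobutane in n13: m_A = 1230×0.749 + (1−0.081)·(1−0.677)·m_A, so m_A = 921.27/0.7032 = 1310.2 kg/h.
Product n11 = 0.677×1310.2 = 886.99 kg/h.

887 kg/h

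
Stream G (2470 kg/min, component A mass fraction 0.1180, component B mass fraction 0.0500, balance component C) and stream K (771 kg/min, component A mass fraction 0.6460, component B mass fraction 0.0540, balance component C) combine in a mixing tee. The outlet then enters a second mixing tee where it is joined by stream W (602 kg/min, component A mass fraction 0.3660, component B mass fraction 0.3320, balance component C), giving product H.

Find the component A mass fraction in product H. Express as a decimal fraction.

0.2628

Overall, product flow = 3843 kg/min.
component A in = 2470×0.118 + 771×0.646 + 602×0.366 = 1009.9 kg/min.
component A fraction in H = 0.2628.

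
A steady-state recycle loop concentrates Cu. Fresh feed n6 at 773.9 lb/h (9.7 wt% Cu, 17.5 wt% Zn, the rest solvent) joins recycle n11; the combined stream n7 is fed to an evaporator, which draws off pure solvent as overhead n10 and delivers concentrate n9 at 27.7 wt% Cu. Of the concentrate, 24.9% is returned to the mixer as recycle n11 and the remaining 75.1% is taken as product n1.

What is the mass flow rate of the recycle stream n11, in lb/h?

Overall Cu balance (none leaves overhead): Cu in fresh feed = Cu in product, i.e. 773.9×0.097 = (1−0.249)·n9·0.277.
n9 = 75.068/(0.277×0.751) = 360.86 lb/h.
Recycle n11 = 0.249×360.86 = 89.854 lb/h.

89.85 lb/h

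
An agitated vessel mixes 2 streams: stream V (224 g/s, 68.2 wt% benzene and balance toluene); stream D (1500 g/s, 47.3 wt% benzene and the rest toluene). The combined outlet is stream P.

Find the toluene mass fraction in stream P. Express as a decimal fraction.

Total flow out = 224 + 1500 = 1724 g/s.
toluene in = 224×0.318 + 1500×0.527 = 861.73 g/s.
toluene mass fraction in P = 861.73/1724 = 0.500.

0.500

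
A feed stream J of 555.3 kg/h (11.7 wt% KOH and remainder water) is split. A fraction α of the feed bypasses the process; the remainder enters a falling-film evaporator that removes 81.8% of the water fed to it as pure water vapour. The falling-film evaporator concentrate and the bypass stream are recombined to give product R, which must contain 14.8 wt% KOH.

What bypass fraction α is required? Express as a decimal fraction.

All 555.3×0.117 = 64.97 kg/h of KOH reaches R, so R = 64.97/0.148 = 438.99 kg/h and vapour = 116.31 kg/h.
The evaporator receives (1−α)·555.3 of feed at 0.883 water and removes 0.818 of that water:
0.818×0.883×(1−α)×555.3 = 116.31
(1−α) = 116.31/401.09 = 0.2900;  α = 0.7100.

0.710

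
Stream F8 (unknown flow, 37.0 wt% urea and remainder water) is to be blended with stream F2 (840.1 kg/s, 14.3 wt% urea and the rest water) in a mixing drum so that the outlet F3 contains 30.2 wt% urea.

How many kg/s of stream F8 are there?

Let F8 be the unknown flow. Total out = 840.1 + F8.
urea balance: 120.13 + 0.370·F8 = 0.302·(840.1 + F8)
(0.370 − 0.302)·F8 = 0.302×840.1 − 120.13 = 133.58
F8 = 133.58 / 0.068 = 1964.4 kg/s

1964 kg/s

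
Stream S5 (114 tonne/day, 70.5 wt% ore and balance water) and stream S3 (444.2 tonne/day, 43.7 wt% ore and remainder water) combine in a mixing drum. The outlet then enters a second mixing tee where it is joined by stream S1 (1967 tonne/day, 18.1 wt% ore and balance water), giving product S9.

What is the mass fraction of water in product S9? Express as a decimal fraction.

0.7503

Overall, product flow = 2525.2 tonne/day.
water in = 114×0.295 + 444.2×0.563 + 1967×0.819 = 1894.7 tonne/day.
water fraction in S9 = 0.7503.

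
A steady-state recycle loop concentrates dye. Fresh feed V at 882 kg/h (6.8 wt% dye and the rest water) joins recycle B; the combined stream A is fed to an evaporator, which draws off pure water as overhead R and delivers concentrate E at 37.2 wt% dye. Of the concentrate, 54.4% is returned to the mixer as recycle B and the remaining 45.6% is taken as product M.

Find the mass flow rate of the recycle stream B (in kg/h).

Overall dye balance (none leaves overhead): dye in fresh feed = dye in product, i.e. 882×0.068 = (1−0.544)·E·0.372.
E = 59.976/(0.372×0.456) = 353.57 kg/h.
Recycle B = 0.544×353.57 = 192.34 kg/h.

192.3 kg/h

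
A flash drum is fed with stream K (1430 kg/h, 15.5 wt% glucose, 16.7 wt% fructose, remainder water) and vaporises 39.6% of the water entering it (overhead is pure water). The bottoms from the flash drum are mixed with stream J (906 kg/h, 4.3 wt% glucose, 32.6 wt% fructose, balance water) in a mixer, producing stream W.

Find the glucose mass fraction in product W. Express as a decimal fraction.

Vapour removed = 0.396×0.678×1430 = 383.94 kg/h; concentrate = 1046.1 kg/h.
glucose reaching the mixer = 221.65 (from concentrate) + 906×0.043 = 260.61 kg/h.
Product flow = 1046.1 + 906 = 1952.1 kg/h; glucose fraction = 0.1335.

0.1335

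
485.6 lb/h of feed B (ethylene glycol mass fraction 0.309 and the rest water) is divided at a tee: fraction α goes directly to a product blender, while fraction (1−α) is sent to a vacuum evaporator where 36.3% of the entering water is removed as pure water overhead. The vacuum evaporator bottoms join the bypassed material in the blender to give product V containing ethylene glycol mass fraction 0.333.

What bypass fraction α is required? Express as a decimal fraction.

0.713

All 485.6×0.309 = 150.05 lb/h of ethylene glycol reaches V, so V = 150.05/0.333 = 450.6 lb/h and vapour = 34.998 lb/h.
The evaporator receives (1−α)·485.6 of feed at 0.691 water and removes 0.363 of that water:
0.363×0.691×(1−α)×485.6 = 34.998
(1−α) = 34.998/121.8 = 0.2873;  α = 0.7127.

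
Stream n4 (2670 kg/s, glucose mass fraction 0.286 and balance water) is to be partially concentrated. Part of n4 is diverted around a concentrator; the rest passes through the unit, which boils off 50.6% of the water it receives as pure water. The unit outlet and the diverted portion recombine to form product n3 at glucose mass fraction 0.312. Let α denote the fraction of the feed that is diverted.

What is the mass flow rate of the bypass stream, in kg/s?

All 2670×0.286 = 763.62 kg/s of glucose reaches n3, so n3 = 763.62/0.312 = 2447.5 kg/s and vapour = 222.5 kg/s.
The evaporator receives (1−α)·2670 of feed at 0.714 water and removes 0.506 of that water:
0.506×0.714×(1−α)×2670 = 222.5
(1−α) = 222.5/964.63 = 0.2307;  α = 0.7693.
Bypass flow = 0.7693×2670 = 2054.1 kg/s.

2054 kg/s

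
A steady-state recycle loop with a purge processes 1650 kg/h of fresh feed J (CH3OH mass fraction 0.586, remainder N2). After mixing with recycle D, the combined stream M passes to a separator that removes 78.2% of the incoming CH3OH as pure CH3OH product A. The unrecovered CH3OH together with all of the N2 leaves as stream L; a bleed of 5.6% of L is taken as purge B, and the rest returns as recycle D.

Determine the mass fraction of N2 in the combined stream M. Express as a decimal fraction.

N2 enters only via J and leaves only via the purge: 1650×0.414 = 0.056×(N2 in L), and the separator passes all N2, so N2 in M = N2 in L = 12198 kg/h.
CH3OH in M: m_A = 1650×0.586 + (1−0.056)·(1−0.782)·m_A, so m_A = 966.9/0.7942 = 1217.4 kg/h.
M = 1217.4 + 12198 = 13416 kg/h.
N2 fraction in M = 12198/13416 = 0.909.

0.909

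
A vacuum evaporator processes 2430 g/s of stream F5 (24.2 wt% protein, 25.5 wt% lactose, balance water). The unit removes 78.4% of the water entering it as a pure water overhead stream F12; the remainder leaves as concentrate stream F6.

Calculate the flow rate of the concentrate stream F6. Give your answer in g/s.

1472 g/s

water entering = 2430×0.503 = 1222.3 g/s; overhead removed = 0.784×1222.3 = 958.28 g/s.
Concentrate = 2430 − 958.28 = 1471.7 g/s.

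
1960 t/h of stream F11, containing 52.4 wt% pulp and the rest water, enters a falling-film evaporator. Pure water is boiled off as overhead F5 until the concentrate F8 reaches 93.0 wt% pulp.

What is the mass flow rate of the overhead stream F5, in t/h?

pulp is conserved: 1960×0.524 = 1027 t/h all reports to the concentrate.
Concentrate = 1027/(target fraction) = 1104.3 t/h.
Overhead = 1960 − 1104.3 = 855.66 t/h.

855.7 t/h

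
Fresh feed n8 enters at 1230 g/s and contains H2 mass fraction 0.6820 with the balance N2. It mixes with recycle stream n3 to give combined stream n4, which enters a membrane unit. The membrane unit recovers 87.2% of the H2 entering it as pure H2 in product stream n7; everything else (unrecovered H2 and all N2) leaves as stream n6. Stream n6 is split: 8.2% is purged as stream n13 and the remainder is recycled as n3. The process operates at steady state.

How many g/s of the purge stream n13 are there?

N2 enters only via n8 and leaves only via the purge: 1230×0.318 = 0.082×(N2 in n6), and the membrane unit passes all N2, so N2 in n4 = N2 in n6 = 4770 g/s.
H2 in n4: m_A = 1230×0.682 + (1−0.082)·(1−0.872)·m_A, so m_A = 838.86/0.8825 = 950.55 g/s.
n6 = (1−0.872)×950.55 + 4770 = 4891.7 g/s.
Purge n13 = 0.082×4891.7 = 401.12 g/s.

401.1 g/s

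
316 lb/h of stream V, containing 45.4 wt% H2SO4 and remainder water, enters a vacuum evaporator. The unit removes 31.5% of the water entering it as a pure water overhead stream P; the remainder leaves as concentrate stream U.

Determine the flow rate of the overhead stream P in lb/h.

54.35 lb/h

water entering = 316×0.546 = 172.54 lb/h; overhead removed = 0.315×172.54 = 54.349 lb/h.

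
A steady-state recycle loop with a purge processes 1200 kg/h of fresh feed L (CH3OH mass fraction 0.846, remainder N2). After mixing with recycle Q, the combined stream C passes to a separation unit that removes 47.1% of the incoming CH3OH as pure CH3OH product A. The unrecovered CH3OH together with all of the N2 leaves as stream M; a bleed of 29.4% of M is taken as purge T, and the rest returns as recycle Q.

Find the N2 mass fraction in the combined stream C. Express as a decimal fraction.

N2 enters only via L and leaves only via the purge: 1200×0.154 = 0.294×(N2 in M), and the separation unit passes all N2, so N2 in C = N2 in M = 628.57 kg/h.
CH3OH in C: m_A = 1200×0.846 + (1−0.294)·(1−0.471)·m_A, so m_A = 1015.2/0.6265 = 1620.4 kg/h.
C = 1620.4 + 628.57 = 2248.9 kg/h.
N2 fraction in C = 628.57/2248.9 = 0.279.

0.279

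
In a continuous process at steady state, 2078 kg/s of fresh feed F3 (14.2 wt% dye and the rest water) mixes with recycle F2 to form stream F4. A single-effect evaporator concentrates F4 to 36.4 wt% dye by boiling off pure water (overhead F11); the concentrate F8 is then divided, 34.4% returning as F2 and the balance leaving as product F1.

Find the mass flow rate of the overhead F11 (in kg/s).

1267 kg/s

Overall dye balance (none leaves overhead): dye in fresh feed = dye in product, i.e. 2078×0.142 = (1−0.344)·F8·0.364.
F8 = 295.08/(0.364×0.656) = 1235.7 kg/s.
Recycle F2 = 0.344×1235.7 = 425.1 kg/s.
Combined feed F4 = 2078 + 425.1 = 2503.1 kg/s.
Overhead F11 = F4 − F8 = 2503.1 − 1235.7 = 1267.4 kg/s.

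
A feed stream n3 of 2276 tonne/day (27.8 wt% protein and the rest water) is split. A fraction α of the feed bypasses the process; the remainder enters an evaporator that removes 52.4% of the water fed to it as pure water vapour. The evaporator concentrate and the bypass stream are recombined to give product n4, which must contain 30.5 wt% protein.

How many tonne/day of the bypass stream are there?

All 2276×0.278 = 632.73 tonne/day of protein reaches n4, so n4 = 632.73/0.305 = 2074.5 tonne/day and vapour = 201.48 tonne/day.
The evaporator receives (1−α)·2276 of feed at 0.722 water and removes 0.524 of that water:
0.524×0.722×(1−α)×2276 = 201.48
(1−α) = 201.48/861.07 = 0.2340;  α = 0.7660.
Bypass flow = 0.7660×2276 = 1743.4 tonne/day.

1743 tonne/day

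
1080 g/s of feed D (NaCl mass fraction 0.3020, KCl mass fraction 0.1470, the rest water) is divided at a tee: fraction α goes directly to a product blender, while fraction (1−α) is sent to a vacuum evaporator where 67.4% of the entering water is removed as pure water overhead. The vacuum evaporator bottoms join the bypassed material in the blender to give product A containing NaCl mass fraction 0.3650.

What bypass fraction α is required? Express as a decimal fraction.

0.535

All 1080×0.302 = 326.16 g/s of NaCl reaches A, so A = 326.16/0.365 = 893.59 g/s and vapour = 186.41 g/s.
The evaporator receives (1−α)·1080 of feed at 0.551 water and removes 0.674 of that water:
0.674×0.551×(1−α)×1080 = 186.41
(1−α) = 186.41/401.08 = 0.4648;  α = 0.5352.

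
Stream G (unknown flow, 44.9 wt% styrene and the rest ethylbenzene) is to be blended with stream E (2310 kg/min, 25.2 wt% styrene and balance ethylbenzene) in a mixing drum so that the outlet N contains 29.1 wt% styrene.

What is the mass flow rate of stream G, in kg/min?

570.2 kg/min

Let G be the unknown flow. Total out = 2310 + G.
styrene balance: 582.12 + 0.449·G = 0.291·(2310 + G)
(0.449 − 0.291)·G = 0.291×2310 − 582.12 = 90.09
G = 90.09 / 0.158 = 570.19 kg/min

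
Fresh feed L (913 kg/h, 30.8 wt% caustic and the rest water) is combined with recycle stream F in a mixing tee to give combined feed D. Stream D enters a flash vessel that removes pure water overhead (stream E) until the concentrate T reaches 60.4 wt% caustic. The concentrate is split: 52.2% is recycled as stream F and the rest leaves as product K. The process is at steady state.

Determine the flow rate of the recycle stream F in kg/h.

Overall caustic balance (none leaves overhead): caustic in fresh feed = caustic in product, i.e. 913×0.308 = (1−0.522)·T·0.604.
T = 281.2/(0.604×0.478) = 973.99 kg/h.
Recycle F = 0.522×973.99 = 508.43 kg/h.

508.4 kg/h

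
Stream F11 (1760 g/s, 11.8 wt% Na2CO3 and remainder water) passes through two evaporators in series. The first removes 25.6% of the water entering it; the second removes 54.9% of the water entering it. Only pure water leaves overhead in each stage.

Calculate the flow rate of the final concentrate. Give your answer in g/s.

water in feed = 1760×0.882 = 1552.3 g/s.
After stage 1: water left = (1−0.256)×1552.3 = 1154.9; stream total = 1362.6 g/s.
After stage 2: water left = (1−0.549)×1154.9 = 520.87; final concentrate = 728.55 g/s.

728.6 g/s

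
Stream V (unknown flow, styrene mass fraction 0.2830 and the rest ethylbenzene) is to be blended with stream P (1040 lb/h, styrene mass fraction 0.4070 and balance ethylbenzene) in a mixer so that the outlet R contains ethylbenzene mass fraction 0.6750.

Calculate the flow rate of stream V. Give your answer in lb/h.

Let V be the unknown flow. Total out = 1040 + V.
ethylbenzene balance: 616.72 + 0.717·V = 0.675·(1040 + V)
(0.717 − 0.675)·V = 0.675×1040 − 616.72 = 85.28
V = 85.28 / 0.042 = 2030.5 lb/h

2030 lb/h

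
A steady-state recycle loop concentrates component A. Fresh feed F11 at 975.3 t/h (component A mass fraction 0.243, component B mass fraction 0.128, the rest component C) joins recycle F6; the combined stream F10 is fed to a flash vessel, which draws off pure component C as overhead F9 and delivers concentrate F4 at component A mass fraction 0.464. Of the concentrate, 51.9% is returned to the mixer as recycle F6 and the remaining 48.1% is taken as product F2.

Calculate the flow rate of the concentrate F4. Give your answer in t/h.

Overall component A balance (none leaves overhead): component A in fresh feed = component A in product, i.e. 975.3×0.243 = (1−0.519)·F4·0.464.
F4 = 237/(0.464×0.481) = 1061.9 t/h.

1062 t/h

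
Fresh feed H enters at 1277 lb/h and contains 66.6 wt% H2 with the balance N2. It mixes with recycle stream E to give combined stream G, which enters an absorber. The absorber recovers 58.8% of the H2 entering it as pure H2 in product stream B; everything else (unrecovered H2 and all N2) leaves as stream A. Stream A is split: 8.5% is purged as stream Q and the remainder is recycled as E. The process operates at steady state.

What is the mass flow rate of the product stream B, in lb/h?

H2 in G: m_A = 1277×0.666 + (1−0.085)·(1−0.588)·m_A, so m_A = 850.48/0.6230 = 1365.1 lb/h.
Product B = 0.588×1365.1 = 802.68 lb/h.

802.7 lb/h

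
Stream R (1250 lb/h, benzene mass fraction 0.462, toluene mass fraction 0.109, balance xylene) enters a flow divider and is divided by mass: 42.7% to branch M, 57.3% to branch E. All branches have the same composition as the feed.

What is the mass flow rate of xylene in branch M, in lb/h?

229 lb/h

Branch M total = 0.427×1250 = 533.75 lb/h.
xylene in M = 0.429×533.75 = 228.98 lb/h.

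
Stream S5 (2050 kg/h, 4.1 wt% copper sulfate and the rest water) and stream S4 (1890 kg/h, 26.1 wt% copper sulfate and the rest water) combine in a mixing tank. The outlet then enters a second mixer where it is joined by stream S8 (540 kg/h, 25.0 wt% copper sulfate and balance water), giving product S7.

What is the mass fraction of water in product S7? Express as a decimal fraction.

0.841

Overall, product flow = 4480 kg/h.
water in = 2050×0.959 + 1890×0.739 + 540×0.750 = 3767.7 kg/h.
water fraction in S7 = 0.841.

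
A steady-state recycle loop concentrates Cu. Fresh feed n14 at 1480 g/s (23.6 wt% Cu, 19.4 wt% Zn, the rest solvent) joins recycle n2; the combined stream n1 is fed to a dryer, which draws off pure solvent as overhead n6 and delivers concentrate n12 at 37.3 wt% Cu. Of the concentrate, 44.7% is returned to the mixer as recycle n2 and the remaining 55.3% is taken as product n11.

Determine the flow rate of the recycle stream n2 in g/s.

Overall Cu balance (none leaves overhead): Cu in fresh feed = Cu in product, i.e. 1480×0.236 = (1−0.447)·n12·0.373.
n12 = 349.28/(0.373×0.553) = 1693.3 g/s.
Recycle n2 = 0.447×1693.3 = 756.92 g/s.

756.9 g/s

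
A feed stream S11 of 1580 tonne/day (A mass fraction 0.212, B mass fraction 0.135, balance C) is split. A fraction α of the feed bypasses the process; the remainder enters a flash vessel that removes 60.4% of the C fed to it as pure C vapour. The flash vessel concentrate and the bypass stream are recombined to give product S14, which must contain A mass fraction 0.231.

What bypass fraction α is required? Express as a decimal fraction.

All 1580×0.212 = 334.96 tonne/day of A reaches S14, so S14 = 334.96/0.231 = 1450 tonne/day and vapour = 129.96 tonne/day.
The evaporator receives (1−α)·1580 of feed at 0.653 C and removes 0.604 of that C:
0.604×0.653×(1−α)×1580 = 129.96
(1−α) = 129.96/623.17 = 0.2085;  α = 0.7915.

0.791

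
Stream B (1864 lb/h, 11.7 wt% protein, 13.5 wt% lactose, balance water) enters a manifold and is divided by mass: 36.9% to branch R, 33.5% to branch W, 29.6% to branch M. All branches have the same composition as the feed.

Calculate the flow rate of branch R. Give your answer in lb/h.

Branch R flow = 0.369×1864 = 687.82 lb/h.

687.8 lb/h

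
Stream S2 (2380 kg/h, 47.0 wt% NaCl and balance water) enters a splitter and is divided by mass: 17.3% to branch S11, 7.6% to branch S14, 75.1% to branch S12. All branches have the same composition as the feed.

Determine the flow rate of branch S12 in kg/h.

1787 kg/h

Branch S12 flow = 0.751×2380 = 1787.4 kg/h.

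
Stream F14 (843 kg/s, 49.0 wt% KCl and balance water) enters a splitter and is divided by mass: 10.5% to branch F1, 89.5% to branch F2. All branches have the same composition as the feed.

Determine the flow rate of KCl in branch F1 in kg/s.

43.37 kg/s

Branch F1 total = 0.105×843 = 88.515 kg/s.
KCl in F1 = 0.490×88.515 = 43.372 kg/s.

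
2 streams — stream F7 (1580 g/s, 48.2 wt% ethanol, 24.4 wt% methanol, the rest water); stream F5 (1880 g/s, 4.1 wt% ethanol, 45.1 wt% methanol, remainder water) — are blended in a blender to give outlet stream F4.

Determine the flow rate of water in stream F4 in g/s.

water out = water in = 1580×0.274 + 1880×0.508 = 1388 g/s.

1388 g/s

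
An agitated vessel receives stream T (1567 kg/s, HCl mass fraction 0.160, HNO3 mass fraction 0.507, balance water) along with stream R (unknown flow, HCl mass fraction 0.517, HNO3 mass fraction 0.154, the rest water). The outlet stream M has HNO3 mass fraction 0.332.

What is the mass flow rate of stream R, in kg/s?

Let R be the unknown flow. Total out = 1567 + R.
HNO3 balance: 794.47 + 0.154·R = 0.332·(1567 + R)
(0.154 − 0.332)·R = 0.332×1567 − 794.47 = -274.23
R = -274.23 / -0.178 = 1540.6 kg/s

1541 kg/s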